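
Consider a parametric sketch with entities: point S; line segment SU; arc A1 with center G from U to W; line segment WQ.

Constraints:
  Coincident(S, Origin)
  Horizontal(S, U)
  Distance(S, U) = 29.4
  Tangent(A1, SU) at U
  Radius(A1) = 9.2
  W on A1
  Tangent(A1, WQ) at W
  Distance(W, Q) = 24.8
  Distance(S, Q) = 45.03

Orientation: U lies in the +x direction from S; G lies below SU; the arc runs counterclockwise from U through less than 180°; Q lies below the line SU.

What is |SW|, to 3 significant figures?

23.7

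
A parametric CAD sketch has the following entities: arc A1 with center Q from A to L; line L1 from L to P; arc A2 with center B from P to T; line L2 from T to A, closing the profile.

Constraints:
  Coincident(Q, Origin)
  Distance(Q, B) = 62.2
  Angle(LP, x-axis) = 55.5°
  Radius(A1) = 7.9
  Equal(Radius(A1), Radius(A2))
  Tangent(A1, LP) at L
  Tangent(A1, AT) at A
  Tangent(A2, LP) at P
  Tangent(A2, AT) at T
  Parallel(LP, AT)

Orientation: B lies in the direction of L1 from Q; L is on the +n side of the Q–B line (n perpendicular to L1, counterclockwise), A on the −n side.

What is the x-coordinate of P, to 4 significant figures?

28.72

The slot axis is L1's direction at 55.5°, so u = (cos 55.5°, sin 55.5°) = (0.5664, 0.8241) and n = (−sin 55.5°, cos 55.5°) = (-0.8241, 0.5664). Q is at the origin and B lies 62.2 along u from Q, so B = 62.2·u = (35.23, 51.26). Tangency of A1 to both parallel lines with radius 7.9 puts L and A at Q ± 7.9·n: L = (-6.511, 4.475), A = (6.511, -4.475). Equal radii place P and T the same way about B: P = B + 7.9·n = (28.72, 55.74), T = B − 7.9·n = (41.74, 46.79). So P.x = 28.72.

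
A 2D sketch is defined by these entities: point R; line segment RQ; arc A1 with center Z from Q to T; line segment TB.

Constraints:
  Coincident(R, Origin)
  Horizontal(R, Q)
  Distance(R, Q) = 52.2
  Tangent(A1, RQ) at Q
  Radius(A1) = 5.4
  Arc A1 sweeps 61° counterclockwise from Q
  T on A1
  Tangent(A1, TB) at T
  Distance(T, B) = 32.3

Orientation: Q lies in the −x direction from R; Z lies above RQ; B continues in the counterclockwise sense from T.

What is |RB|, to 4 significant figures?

44.45

On A1, Q sits at bearing -90° from Z; a 61° counterclockwise sweep puts T at bearing -29°, so T = Z + 5.4·(cos -29°, sin -29°) = (-47.48, 2.782). A1 meets TB tangentially, so ZT is at right angles to TB, so TB runs along (−sin -29°, cos -29°); with |TB| = 32.3, B = (-31.82, 31.03). Then |RB| = |B − R| = 44.45.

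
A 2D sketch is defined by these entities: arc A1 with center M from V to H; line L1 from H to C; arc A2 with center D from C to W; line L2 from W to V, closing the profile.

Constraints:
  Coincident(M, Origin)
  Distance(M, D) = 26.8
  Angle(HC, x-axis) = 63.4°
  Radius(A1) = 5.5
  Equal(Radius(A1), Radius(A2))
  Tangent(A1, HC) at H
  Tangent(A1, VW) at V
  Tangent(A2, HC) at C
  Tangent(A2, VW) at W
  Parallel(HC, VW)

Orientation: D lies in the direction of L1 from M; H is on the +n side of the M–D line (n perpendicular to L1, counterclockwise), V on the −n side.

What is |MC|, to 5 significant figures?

27.359

The slot axis is L1's direction at 63.4°, so u = (cos 63.4°, sin 63.4°) = (0.44776, 0.89415) and n = (−sin 63.4°, cos 63.4°) = (-0.89415, 0.44776). M is at the origin and D lies 26.8 along u from M, so D = 26.8·u = (12.000, 23.963). Tangency of A1 to both parallel lines with radius 5.5 puts H and V at M ± 5.5·n: H = (-4.9178, 2.4627), V = (4.9178, -2.4627). Equal radii place C and W the same way about D: C = D + 5.5·n = (7.0821, 26.426), W = D − 5.5·n = (16.918, 21.501). Then |MC| = |C − M| = 27.359.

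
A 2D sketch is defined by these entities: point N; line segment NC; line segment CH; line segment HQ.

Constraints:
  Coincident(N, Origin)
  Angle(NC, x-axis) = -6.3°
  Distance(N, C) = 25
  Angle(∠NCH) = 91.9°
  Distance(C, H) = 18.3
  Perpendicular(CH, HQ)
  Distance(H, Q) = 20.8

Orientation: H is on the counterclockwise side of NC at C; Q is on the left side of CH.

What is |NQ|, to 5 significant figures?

19.582

N is at the origin; NC runs at -6.3° with length 25.0, so C = 25.0·(cos -6.3°, sin -6.3°) = (24.849, -2.7434). ∠NCH = 91.9°, so CH runs at -6.3° + (180° − 91.9°) = 81.800° from the x-axis; with |CH| = 18.3, H = C + 18.3·(cos 81.800°, sin 81.800°) = (27.459, 15.370). CH is perpendicular to HQ; with |HQ| = 20.8 on the left of CH, Q = H + 20.8·(-0.98978, 0.14263) = (6.8718, 18.336). Then |NQ| = |Q − N| = 19.582.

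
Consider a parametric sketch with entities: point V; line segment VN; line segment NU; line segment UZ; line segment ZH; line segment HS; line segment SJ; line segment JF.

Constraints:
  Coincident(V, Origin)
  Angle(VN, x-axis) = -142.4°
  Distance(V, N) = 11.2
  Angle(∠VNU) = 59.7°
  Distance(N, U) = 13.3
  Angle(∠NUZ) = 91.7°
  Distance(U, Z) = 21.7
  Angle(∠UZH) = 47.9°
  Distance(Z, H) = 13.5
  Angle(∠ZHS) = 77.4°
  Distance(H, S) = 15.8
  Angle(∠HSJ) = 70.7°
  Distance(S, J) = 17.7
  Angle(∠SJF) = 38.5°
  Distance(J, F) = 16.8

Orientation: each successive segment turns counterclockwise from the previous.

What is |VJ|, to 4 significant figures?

19.22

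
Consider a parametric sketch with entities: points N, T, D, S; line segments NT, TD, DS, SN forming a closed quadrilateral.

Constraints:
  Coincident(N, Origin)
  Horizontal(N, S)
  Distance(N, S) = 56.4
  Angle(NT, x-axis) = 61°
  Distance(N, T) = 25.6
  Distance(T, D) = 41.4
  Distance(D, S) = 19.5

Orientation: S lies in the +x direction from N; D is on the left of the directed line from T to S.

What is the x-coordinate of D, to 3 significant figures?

53.7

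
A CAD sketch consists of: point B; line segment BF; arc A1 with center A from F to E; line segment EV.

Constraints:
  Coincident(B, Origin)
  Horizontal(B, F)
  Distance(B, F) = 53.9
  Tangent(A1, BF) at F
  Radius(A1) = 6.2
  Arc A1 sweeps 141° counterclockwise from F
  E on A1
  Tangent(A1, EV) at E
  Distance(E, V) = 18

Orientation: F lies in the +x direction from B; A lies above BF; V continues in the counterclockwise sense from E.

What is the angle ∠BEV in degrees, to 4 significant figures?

49.79°

B is at the origin; BF is horizontal with |BF| = 53.9 and F on the +x side, so F = (53.90, 0.000). Since A1 is tangent to BF there, AF ⟂ BF, so A = F + (0, 6.2) = (53.90, 6.200). On A1, F sits at bearing -90° from A; a 141° counterclockwise sweep puts E at bearing 51°, so E = A + 6.2·(cos 51°, sin 51°) = (57.80, 11.02). Tangency of A1 to EV means the radius AE is perpendicular to EV, so EV runs along (−sin 51°, cos 51°); with |EV| = 18.0, V = (43.81, 22.35). Then cos ∠BEV = EB·EV / (|EB||EV|), giving 49.79°.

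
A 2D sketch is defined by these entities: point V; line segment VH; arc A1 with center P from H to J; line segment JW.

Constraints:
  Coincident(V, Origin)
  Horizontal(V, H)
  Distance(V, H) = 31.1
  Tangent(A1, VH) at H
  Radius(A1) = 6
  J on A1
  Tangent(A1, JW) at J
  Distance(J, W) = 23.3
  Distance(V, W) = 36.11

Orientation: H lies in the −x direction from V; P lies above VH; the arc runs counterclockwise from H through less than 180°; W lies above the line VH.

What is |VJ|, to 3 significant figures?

25.7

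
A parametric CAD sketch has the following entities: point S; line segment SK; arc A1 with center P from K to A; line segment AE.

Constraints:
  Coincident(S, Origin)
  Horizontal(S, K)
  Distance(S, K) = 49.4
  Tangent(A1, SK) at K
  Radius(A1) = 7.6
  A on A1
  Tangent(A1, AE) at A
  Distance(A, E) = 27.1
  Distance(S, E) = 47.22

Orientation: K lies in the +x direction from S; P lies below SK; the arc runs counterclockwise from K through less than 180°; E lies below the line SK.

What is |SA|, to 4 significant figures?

42.44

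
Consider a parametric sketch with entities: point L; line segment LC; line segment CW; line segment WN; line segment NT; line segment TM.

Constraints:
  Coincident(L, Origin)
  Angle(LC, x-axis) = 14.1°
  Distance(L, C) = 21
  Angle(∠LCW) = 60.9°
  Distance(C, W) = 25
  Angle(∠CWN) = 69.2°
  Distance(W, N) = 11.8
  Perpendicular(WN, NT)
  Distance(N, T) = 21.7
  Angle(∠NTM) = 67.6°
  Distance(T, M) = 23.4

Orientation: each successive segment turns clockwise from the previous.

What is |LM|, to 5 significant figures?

32.700

L is at the origin; LC runs at 14.1° with length 21.0, so C = (20.367, 5.1159). ∠LCW = 60.9° gives CW at -105.00° from the x-axis; with |CW| = 25.0, W = (13.897, -19.032). ∠CWN = 69.2° gives WN at 144.20° from the x-axis; with |WN| = 11.8, N = (4.3263, -12.130). WN is perpendicular to NT, so NT runs at 54.200°; with |NT| = 21.7, T = (17.020, 5.4704). ∠NTM = 67.6° gives TM at -58.200° from the x-axis; with |TM| = 23.4, M = (29.351, -14.417). Then |LM| = |M − L| = 32.700.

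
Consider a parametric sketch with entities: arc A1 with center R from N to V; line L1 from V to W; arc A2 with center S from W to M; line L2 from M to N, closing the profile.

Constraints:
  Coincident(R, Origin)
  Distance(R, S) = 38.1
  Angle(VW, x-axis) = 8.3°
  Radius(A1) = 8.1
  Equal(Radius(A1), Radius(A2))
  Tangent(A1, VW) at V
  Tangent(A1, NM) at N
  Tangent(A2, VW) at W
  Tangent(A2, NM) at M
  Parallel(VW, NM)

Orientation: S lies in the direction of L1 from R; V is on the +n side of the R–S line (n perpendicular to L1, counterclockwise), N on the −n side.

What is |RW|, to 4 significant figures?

38.95

The slot axis is L1's direction at 8.3°, so u = (cos 8.3°, sin 8.3°) = (0.9895, 0.1444) and n = (−sin 8.3°, cos 8.3°) = (-0.1444, 0.9895). R is at the origin and S lies 38.1 along u from R, so S = 38.1·u = (37.70, 5.500). Tangency of A1 to both parallel lines with radius 8.1 puts V and N at R ± 8.1·n: V = (-1.169, 8.015), N = (1.169, -8.015). Equal radii place W and M the same way about S: W = S + 8.1·n = (36.53, 13.52), M = S − 8.1·n = (38.87, -2.515). Then |RW| = |W − R| = 38.95.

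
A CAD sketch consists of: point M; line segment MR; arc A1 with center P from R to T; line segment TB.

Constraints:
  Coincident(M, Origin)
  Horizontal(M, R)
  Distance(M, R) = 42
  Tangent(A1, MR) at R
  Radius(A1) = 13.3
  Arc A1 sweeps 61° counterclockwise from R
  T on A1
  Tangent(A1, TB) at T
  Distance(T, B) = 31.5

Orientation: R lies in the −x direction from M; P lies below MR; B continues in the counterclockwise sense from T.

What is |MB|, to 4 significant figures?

77.01

M is at the origin; MR is horizontal with |MR| = 42.0 and R on the −x side, so R = (-42.00, 0.000). The tangent condition forces PR to be normal to MR, so P = R + (0, -13.3) = (-42.00, -13.30). On A1, R sits at bearing 90° from P; a 61° counterclockwise sweep puts T at bearing 151°, so T = P + 13.3·(cos 151°, sin 151°) = (-53.63, -6.852). Tangency of A1 to TB means the radius PT is perpendicular to TB, so TB runs along (−sin 151°, cos 151°); with |TB| = 31.5, B = (-68.90, -34.40). Then |MB| = |B − M| = 77.01.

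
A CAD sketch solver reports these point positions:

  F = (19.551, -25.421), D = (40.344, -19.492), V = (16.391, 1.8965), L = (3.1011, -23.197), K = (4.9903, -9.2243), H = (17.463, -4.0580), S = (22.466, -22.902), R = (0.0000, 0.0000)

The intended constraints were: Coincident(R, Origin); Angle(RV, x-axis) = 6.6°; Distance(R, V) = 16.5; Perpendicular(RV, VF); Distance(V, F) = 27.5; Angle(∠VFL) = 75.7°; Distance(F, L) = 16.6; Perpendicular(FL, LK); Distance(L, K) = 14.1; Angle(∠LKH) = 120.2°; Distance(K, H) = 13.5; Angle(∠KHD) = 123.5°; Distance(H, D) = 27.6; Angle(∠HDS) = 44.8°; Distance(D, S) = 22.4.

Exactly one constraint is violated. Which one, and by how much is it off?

Distance(D, S) = 22.4 — off by 4.20.

R = (0.00, 0.00) ✓; RV at 6.600° ✓; |RV| = 16.50 ✓; ∠(RV, VF) = 90.00° ✓; |VF| = 27.50 ✓; ∠VFL = 75.70° ✓; |FL| = 16.60 ✓; ∠(FL, LK) = 90.00° ✓; |LK| = 14.10 ✓; ∠LKH = 120.2° ✓; |KH| = 13.50 ✓; ∠KHD = 123.5° ✓; |HD| = 27.60 ✓; ∠HDS = 44.80° ✓; |DS| = 18.20 ✗.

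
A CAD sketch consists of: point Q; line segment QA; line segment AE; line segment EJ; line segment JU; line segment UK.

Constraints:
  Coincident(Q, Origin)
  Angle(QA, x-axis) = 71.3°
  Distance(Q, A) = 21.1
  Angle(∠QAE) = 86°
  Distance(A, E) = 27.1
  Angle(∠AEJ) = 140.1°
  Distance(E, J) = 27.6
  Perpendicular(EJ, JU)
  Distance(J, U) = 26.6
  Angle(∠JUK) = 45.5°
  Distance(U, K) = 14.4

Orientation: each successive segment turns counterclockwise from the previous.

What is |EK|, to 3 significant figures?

23.9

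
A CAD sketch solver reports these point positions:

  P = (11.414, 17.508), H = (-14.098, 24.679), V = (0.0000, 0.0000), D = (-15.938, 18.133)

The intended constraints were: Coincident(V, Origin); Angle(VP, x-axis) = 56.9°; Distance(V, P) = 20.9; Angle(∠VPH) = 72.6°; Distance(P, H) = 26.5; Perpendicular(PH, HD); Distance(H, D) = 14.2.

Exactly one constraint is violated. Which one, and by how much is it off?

Distance(H, D) = 14.2 — off by 7.40.

V = (0.00, 0.00) ✓; VP at 56.90° ✓; |VP| = 20.90 ✓; ∠VPH = 72.60° ✓; |PH| = 26.50 ✓; ∠(PH, HD) = 90.00° ✓; |HD| = 6.800 ✗.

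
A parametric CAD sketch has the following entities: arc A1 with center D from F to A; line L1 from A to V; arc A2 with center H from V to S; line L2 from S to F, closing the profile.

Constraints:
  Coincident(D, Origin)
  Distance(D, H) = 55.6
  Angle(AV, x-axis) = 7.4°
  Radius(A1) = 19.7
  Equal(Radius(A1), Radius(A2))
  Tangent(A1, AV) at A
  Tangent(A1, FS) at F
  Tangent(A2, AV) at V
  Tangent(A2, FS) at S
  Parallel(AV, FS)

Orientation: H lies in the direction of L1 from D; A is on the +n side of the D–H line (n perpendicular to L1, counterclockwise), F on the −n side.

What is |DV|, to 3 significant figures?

59.0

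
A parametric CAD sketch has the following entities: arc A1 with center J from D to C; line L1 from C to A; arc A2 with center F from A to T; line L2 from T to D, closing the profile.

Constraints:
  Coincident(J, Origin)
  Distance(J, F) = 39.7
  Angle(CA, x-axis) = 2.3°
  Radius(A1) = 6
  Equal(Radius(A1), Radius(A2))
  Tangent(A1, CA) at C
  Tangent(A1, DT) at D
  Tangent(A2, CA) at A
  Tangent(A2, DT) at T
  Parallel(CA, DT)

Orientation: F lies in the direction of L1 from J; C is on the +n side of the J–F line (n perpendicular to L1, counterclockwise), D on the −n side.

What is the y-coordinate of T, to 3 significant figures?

-4.40

The slot axis is L1's direction at 2.3°, so u = (cos 2.3°, sin 2.3°) = (0.999, 0.0401) and n = (−sin 2.3°, cos 2.3°) = (-0.0401, 0.999). J is at the origin and F lies 39.7 along u from J, so F = 39.7·u = (39.7, 1.59). Tangency of A1 to both parallel lines with radius 6.0 puts C and D at J ± 6.0·n: C = (-0.241, 6.00), D = (0.241, -6.00). Equal radii place A and T the same way about F: A = F + 6.0·n = (39.4, 7.59), T = F − 6.0·n = (39.9, -4.40). So T.y = -4.40.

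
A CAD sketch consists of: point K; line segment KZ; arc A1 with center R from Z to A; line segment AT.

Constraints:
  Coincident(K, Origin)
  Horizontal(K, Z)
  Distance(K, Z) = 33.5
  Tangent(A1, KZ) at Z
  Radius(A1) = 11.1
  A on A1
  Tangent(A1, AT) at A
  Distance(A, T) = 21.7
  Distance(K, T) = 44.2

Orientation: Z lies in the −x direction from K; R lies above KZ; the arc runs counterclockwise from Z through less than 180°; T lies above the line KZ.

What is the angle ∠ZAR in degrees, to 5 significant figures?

38.720°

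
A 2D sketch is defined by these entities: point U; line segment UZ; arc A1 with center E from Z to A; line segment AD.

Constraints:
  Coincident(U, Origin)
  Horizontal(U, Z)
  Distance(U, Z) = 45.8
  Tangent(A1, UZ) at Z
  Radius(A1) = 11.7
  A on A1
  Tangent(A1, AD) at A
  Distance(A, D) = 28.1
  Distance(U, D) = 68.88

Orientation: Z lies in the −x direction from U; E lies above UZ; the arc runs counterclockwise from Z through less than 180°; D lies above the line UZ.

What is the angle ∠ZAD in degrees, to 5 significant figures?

114.17°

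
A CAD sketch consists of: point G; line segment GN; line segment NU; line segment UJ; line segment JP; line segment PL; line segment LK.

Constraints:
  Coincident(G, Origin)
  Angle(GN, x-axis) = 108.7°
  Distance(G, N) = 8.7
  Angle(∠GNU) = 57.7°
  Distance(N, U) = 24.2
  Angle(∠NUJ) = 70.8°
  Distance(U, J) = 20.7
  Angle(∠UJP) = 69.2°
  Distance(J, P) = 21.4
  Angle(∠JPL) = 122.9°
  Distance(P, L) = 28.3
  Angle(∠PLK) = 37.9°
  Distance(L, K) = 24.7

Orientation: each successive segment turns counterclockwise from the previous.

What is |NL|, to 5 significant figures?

22.739

∠UJP = 69.2° gives JP at 91.000° from the x-axis; with |JP| = 21.4, P = (1.0839, 3.8187). ∠JPL = 122.9° gives PL at 148.10° from the x-axis; with |PL| = 28.3, L = (-22.942, 18.773). Then |NL| = |L − N| = 22.739.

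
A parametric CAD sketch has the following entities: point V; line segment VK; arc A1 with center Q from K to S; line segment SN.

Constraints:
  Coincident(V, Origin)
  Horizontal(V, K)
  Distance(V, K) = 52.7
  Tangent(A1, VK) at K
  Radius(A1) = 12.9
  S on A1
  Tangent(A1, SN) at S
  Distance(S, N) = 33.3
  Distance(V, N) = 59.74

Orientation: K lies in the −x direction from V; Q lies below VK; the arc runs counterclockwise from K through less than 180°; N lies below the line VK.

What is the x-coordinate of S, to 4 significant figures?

-61.89

V is at the origin; VK is horizontal with |VK| = 52.7 and K on the −x side, so K = (-52.70, 0.000). A1 meets VK tangentially, so QK is at right angles to VK, so Q = K + (0, -12.9) = (-52.70, -12.90). Since QS ⟂ SN (tangency), |QN| = √(12.9² + 33.3²) = 35.71 regardless of where S sits on A1. So N lies on both circle(V, 59.74) and circle(Q, 35.71); the below-VK intersection is N = (-38.51, -45.67). S is the foot of the tangent from N: S = (-61.89, -21.96).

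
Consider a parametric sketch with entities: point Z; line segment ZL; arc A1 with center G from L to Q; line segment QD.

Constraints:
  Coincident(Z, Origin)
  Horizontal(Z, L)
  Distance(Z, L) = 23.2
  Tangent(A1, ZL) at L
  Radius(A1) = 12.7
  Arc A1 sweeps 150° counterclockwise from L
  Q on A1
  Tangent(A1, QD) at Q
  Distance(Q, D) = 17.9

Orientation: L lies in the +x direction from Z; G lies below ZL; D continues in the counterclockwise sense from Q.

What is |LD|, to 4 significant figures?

33.91

Z is at the origin; Z and L share the same y with |ZL| = 23.2 and L on the +x side, so L = (23.20, 0.000). The tangent condition forces GL to be normal to ZL, so G = L + (0, -12.7) = (23.20, -12.70). On A1, L sits at bearing 90° from G; a 150° counterclockwise sweep puts Q at bearing 240°, so Q = G + 12.7·(cos 240°, sin 240°) = (16.85, -23.70). Since A1 is tangent to QD there, GQ ⟂ QD, so QD runs along (−sin 240°, cos 240°); with |QD| = 17.9, D = (32.35, -32.65). Then |LD| = |D − L| = 33.91.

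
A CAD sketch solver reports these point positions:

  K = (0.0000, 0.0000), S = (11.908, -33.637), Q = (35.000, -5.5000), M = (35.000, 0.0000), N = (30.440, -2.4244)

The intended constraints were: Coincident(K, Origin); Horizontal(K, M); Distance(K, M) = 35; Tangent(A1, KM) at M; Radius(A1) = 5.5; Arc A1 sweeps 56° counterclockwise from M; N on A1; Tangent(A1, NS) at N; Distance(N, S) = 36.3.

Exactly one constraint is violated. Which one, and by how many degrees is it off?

Tangent(A1, NS) at N — off by 3.30°.

K = (0.00, 0.00) ✓; K.y = 0.00, M.y = 0.00 ✓; |KM| = 35.00 ✓; ∠(QM, MK) = 90.00° ✓; |QM| = 5.500 ✓; bearing(Q→N) − bearing(Q→M) = 56.00° ✓; |QN| = 5.500 ✓; ∠(QN, NS) = 86.70° ✗; |NS| = 36.30 ✓.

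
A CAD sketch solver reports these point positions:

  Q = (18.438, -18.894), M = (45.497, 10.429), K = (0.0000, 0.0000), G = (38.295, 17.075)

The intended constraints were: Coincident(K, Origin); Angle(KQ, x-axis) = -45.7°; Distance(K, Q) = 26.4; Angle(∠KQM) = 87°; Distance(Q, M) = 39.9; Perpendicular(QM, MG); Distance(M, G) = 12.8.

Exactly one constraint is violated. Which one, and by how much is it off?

Distance(M, G) = 12.8 — off by 3.00.

K = (0.00, 0.00) ✓; KQ at -45.70° ✓; |KQ| = 26.40 ✓; ∠KQM = 87.00° ✓; |QM| = 39.90 ✓; ∠(QM, MG) = 90.00° ✓; |MG| = 9.800 ✗.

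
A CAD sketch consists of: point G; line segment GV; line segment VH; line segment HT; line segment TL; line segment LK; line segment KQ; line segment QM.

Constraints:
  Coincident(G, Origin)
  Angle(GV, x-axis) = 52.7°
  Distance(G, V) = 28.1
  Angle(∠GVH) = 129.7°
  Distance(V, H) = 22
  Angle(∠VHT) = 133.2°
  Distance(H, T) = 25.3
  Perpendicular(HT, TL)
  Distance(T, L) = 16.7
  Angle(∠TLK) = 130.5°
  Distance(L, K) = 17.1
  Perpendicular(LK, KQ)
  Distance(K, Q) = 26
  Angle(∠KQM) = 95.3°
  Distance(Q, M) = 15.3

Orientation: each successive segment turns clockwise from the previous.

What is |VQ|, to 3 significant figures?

13.2

∠TLK = 130.5° gives LK at 176° from the x-axis; with |LK| = 17.1, K = (28.3, -5.20). LK is perpendicular to KQ, so KQ runs at 86.1°; with |KQ| = 26.0, Q = (30.1, 20.7). Then |VQ| = |Q − V| = 13.2.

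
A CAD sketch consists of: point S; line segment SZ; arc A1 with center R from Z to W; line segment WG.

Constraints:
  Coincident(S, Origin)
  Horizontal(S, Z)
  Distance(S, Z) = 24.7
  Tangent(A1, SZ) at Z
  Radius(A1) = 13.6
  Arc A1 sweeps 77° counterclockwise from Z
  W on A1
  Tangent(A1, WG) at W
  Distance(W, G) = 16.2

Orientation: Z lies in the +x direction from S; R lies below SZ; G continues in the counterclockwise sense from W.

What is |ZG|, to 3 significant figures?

31.3

On A1, Z sits at bearing 90° from R; a 77° counterclockwise sweep puts W at bearing 167°, so W = R + 13.6·(cos 167°, sin 167°) = (11.4, -10.5). The tangent condition forces RW to be normal to WG, so WG runs along (−sin 167°, cos 167°); with |WG| = 16.2, G = (7.80, -26.3). Then |ZG| = |G − Z| = 31.3.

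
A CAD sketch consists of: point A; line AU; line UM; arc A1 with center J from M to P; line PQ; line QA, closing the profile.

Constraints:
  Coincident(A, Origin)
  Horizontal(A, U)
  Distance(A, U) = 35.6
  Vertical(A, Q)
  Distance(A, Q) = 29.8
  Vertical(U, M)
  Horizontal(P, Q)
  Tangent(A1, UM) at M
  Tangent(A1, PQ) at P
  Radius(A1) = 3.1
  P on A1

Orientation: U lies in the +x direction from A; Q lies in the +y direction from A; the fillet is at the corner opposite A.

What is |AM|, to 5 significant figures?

44.500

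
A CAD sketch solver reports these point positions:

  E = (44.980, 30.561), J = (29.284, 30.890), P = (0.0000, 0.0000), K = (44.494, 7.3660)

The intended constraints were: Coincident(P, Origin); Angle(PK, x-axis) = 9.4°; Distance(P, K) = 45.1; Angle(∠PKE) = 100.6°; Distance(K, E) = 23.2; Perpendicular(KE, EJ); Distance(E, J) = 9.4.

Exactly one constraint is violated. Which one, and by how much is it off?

Distance(E, J) = 9.4 — off by 6.30.

P = (0.00, 0.00) ✓; PK at 9.400° ✓; |PK| = 45.10 ✓; ∠PKE = 100.6° ✓; |KE| = 23.20 ✓; ∠(KE, EJ) = 90.00° ✓; |EJ| = 15.70 ✗.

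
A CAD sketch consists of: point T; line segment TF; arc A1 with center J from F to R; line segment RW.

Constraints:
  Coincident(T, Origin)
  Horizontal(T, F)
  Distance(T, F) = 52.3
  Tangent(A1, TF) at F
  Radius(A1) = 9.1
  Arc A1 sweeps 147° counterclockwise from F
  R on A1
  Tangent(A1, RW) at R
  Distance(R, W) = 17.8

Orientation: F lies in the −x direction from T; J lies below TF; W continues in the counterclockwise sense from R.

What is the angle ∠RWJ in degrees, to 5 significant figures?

27.078°

On A1, F sits at bearing 90° from J; a 147° counterclockwise sweep puts R at bearing 237°, so R = J + 9.1·(cos 237°, sin 237°) = (-57.256, -16.732). Since A1 is tangent to RW there, JR ⟂ RW, so RW runs along (−sin 237°, cos 237°); with |RW| = 17.8, W = (-42.328, -26.426). Then cos ∠RWJ = WR·WJ / (|WR||WJ|), giving 27.078°.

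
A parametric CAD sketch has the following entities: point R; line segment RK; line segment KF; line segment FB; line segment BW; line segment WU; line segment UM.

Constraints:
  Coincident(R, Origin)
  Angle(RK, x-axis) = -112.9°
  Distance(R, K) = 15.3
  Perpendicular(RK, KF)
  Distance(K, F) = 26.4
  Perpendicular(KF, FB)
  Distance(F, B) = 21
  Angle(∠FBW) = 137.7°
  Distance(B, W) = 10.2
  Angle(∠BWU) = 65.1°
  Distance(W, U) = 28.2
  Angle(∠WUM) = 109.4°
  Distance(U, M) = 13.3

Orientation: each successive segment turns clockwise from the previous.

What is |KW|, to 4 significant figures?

34.59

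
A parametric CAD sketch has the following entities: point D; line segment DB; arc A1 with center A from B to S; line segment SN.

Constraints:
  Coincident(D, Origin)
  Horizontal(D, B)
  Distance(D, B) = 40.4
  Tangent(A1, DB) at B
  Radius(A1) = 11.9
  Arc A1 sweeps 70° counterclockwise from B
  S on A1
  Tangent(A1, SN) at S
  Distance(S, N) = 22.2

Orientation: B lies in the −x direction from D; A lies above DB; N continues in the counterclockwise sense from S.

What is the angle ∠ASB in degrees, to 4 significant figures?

55.00°

D is at the origin; DB is horizontal with |DB| = 40.4 and B on the −x side, so B = (-40.40, 0.000). A1 meets DB tangentially, so AB is at right angles to DB, so A = B + (0, 11.9) = (-40.40, 11.90). On A1, B sits at bearing -90° from A; a 70° counterclockwise sweep puts S at bearing -20°, so S = A + 11.9·(cos -20°, sin -20°) = (-29.22, 7.830). Then cos ∠ASB = SA·SB / (|SA||SB|), giving 55.00°.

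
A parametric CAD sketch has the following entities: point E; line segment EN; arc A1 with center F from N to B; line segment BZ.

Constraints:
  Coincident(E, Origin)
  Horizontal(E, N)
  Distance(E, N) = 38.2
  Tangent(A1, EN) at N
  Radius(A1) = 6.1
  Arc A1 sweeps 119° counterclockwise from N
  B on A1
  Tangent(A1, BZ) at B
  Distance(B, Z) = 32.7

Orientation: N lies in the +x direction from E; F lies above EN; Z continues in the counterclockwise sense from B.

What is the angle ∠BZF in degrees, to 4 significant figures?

10.57°

On A1, N sits at bearing -90° from F; a 119° counterclockwise sweep puts B at bearing 29°, so B = F + 6.1·(cos 29°, sin 29°) = (43.54, 9.057). Tangency of A1 to BZ means the radius FB is perpendicular to BZ, so BZ runs along (−sin 29°, cos 29°); with |BZ| = 32.7, Z = (27.68, 37.66). Then cos ∠BZF = ZB·ZF / (|ZB||ZF|), giving 10.57°.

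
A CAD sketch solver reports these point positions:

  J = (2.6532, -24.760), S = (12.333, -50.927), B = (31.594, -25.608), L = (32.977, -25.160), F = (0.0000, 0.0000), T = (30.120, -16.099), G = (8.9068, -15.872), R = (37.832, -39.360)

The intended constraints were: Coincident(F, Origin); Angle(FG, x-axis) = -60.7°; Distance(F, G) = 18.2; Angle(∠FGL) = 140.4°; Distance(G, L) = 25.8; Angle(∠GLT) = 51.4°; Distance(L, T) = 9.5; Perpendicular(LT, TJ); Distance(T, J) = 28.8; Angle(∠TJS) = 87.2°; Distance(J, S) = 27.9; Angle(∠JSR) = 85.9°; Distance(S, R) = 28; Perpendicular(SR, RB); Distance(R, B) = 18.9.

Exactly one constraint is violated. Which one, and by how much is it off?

Distance(R, B) = 18.9 — off by 3.80.

F = (0.00, 0.00) ✓; FG at -60.70° ✓; |FG| = 18.20 ✓; ∠FGL = 140.4° ✓; |GL| = 25.80 ✓; ∠GLT = 51.40° ✓; |LT| = 9.501 ✓; ∠(LT, TJ) = 90.00° ✓; |TJ| = 28.80 ✓; ∠TJS = 87.20° ✓; |JS| = 27.90 ✓; ∠JSR = 85.90° ✓; |SR| = 28.00 ✓; ∠(SR, RB) = 90.00° ✓; |RB| = 15.10 ✗.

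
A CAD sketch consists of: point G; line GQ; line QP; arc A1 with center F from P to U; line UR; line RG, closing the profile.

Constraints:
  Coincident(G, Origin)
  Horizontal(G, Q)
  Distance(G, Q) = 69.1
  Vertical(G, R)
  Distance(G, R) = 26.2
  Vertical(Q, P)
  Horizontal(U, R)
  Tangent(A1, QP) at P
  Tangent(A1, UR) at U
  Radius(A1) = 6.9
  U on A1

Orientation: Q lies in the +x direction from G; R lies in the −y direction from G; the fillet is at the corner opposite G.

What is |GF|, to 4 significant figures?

65.13

G is at the origin; GQ is horizontal with |GQ| = 69.1 and Q on the +x side, so Q = (69.10, 0.000). G and R share the same x with |GR| = 26.2 and R on the −y side, so R = (0.000, -26.20). The virtual corner opposite G is at (69.10, -26.20). Since A1 is tangent to QP there, FP ⟂ QP and tangency of A1 to UR means the radius FU is perpendicular to UR, with radius 6.9, so the center F sits 6.9 in from both sides at F = (62.20, -19.30). Then |GF| = |F − G| = 65.13.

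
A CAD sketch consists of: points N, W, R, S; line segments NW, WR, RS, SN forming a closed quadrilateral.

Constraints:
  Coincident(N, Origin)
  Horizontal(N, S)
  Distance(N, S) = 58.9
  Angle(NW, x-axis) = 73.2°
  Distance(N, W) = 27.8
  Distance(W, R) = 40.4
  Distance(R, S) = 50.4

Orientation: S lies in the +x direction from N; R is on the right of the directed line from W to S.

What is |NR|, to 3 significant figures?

17.2

Checks: |WR| = 40.40 ✓; |RS| = 50.40 ✓.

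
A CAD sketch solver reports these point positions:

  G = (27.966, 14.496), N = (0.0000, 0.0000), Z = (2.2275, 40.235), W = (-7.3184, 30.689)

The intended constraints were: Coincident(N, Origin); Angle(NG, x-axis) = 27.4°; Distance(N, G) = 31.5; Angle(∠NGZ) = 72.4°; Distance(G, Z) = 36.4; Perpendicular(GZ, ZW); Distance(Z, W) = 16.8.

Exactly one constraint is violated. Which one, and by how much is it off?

Distance(Z, W) = 16.8 — off by 3.30.

N = (0.00, 0.00) ✓; NG at 27.40° ✓; |NG| = 31.50 ✓; ∠NGZ = 72.40° ✓; |GZ| = 36.40 ✓; ∠(GZ, ZW) = 90.00° ✓; |ZW| = 13.50 ✗.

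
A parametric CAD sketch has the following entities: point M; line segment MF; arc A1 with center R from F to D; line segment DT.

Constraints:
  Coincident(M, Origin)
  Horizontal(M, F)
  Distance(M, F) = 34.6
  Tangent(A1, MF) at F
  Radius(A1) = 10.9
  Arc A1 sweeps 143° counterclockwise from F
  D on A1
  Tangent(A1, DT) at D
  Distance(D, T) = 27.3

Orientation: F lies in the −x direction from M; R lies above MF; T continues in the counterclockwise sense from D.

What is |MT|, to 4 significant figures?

61.50

On A1, F sits at bearing -90° from R; a 143° counterclockwise sweep puts D at bearing 53°, so D = R + 10.9·(cos 53°, sin 53°) = (-28.04, 19.61). A1 meets DT tangentially, so RD is at right angles to DT, so DT runs along (−sin 53°, cos 53°); with |DT| = 27.3, T = (-49.84, 36.03). Then |MT| = |T − M| = 61.50.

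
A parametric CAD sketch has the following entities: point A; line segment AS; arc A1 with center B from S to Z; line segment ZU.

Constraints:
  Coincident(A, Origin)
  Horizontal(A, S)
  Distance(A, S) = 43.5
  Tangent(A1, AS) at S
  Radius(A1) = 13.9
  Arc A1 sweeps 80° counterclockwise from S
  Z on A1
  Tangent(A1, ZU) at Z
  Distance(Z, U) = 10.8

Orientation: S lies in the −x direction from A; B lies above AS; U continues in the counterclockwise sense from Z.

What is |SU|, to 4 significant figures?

27.05

On A1, S sits at bearing -90° from B; an 80° counterclockwise sweep puts Z at bearing -10°, so Z = B + 13.9·(cos -10°, sin -10°) = (-29.81, 11.49). Tangency of A1 to ZU means the radius BZ is perpendicular to ZU, so ZU runs along (−sin -10°, cos -10°); with |ZU| = 10.8, U = (-27.94, 22.12). Then |SU| = |U − S| = 27.05.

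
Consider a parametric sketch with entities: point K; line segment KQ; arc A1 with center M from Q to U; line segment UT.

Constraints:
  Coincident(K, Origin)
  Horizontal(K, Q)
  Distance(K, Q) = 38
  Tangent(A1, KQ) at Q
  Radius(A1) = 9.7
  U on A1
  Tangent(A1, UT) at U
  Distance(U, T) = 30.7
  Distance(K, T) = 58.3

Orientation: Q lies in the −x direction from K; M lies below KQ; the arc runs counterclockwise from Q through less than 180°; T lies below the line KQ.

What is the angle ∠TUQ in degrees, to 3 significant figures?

129°

Checks: ∠(MQ, QK) = 90.00° ✓; |MU| = 9.700 ✓; ∠(MU, UT) = 90.00° ✓; |UT| = 30.70 ✓; |KT| = 58.30 ✓.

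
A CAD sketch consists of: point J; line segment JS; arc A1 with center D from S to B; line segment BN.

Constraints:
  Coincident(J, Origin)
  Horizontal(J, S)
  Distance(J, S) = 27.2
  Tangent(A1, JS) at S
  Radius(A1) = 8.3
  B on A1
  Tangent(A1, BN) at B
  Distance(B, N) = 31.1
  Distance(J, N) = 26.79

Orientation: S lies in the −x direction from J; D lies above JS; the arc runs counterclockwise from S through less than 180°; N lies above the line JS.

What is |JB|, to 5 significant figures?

21.054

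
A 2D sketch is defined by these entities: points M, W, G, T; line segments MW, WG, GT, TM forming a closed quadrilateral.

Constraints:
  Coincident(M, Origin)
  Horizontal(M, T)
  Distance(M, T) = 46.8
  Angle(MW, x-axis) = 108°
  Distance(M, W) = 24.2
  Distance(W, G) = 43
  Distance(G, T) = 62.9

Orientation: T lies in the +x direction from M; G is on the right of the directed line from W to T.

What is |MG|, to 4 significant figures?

23.52

M is at the origin; M and T share the same y with |MT| = 46.8 and T in +x, so T = (46.8, 0). MW runs at 108.0° with |MW| = 24.2, so W = (-7.478, 23.02). G is determined by |WG| = 43.0 and |GT| = 62.9 together: it lies at the intersection of circle(W, 43.0) and circle(T, 62.9). With |WT| = 58.96, the foot of the radical line on WT is 11.61 from W and the perpendicular offset is √(43.0² − 11.61²) = 41.40. Taking the right-of-WT solution: G = (-12.96, -19.63).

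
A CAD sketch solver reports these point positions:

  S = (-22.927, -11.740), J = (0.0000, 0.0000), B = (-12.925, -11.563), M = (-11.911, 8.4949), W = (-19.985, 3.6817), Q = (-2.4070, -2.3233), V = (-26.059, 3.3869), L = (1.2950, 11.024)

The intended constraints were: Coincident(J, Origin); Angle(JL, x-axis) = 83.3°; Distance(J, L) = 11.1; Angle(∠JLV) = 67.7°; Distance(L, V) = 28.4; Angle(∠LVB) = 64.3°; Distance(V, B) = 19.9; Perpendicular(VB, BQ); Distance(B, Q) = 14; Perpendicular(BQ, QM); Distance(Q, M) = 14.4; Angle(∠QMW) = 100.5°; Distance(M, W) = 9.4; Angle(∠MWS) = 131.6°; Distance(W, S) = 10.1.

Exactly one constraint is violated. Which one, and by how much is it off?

Distance(W, S) = 10.1 — off by 5.60.

J = (0.00, 0.00) ✓; JL at 83.30° ✓; |JL| = 11.10 ✓; ∠JLV = 67.70° ✓; |LV| = 28.40 ✓; ∠LVB = 64.30° ✓; |VB| = 19.90 ✓; ∠(VB, BQ) = 90.00° ✓; |BQ| = 14.00 ✓; ∠(BQ, QM) = 90.00° ✓; |QM| = 14.40 ✓; ∠QMW = 100.5° ✓; |MW| = 9.400 ✓; ∠MWS = 131.6° ✓; |WS| = 15.70 ✗.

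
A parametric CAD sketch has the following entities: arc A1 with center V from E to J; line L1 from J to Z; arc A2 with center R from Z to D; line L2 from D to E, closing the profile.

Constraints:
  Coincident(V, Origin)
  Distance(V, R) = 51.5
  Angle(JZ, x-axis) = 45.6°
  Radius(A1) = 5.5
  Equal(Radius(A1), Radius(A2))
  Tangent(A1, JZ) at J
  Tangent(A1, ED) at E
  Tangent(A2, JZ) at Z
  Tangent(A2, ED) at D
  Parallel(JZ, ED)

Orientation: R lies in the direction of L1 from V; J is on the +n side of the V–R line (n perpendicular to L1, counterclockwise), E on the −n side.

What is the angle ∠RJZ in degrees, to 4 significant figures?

6.096°

The slot axis is L1's direction at 45.6°, so u = (cos 45.6°, sin 45.6°) = (0.6997, 0.7145) and n = (−sin 45.6°, cos 45.6°) = (-0.7145, 0.6997). V is at the origin and R lies 51.5 along u from V, so R = 51.5·u = (36.03, 36.80). Tangency of A1 to both parallel lines with radius 5.5 puts J and E at V ± 5.5·n: J = (-3.930, 3.848), E = (3.930, -3.848). Equal radii place Z and D the same way about R: Z = R + 5.5·n = (32.10, 40.64), D = R − 5.5·n = (39.96, 32.95). Then cos ∠RJZ = JR·JZ / (|JR||JZ|), giving 6.096°.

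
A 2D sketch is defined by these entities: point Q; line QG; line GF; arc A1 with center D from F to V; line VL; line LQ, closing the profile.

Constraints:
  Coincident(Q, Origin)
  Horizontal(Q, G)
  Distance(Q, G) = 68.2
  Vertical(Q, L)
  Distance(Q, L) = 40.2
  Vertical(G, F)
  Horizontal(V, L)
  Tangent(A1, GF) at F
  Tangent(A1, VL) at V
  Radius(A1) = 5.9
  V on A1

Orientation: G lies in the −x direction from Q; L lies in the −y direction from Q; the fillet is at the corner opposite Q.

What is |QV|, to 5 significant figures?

74.144

Q is at the origin; Q and G share the same y with |QG| = 68.2 and G on the −x side, so G = (-68.200, 0.0000). QL is vertical with |QL| = 40.2 and L on the −y side, so L = (0.0000, -40.200). The virtual corner opposite Q is at (-68.200, -40.200). The tangent condition forces DF to be normal to GF and tangency of A1 to VL means the radius DV is perpendicular to VL, with radius 5.9, so the center D sits 5.9 in from both sides at D = (-62.300, -34.300). That places the tangent points at F = (-68.200, -34.300) on GF and V = (-62.300, -40.200) on VL. Then |QV| = |V − Q| = 74.144.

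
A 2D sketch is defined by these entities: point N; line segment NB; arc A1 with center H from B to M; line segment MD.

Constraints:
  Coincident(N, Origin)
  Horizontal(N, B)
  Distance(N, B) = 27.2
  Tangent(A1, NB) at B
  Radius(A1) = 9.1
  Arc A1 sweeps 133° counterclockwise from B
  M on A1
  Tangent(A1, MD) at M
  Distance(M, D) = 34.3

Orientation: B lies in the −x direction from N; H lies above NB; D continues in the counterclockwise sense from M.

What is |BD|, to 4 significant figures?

43.72

N is at the origin; NB is horizontal with |NB| = 27.2 and B on the −x side, so B = (-27.20, 0.000). A1 meets NB tangentially, so HB is at right angles to NB, so H = B + (0, 9.1) = (-27.20, 9.100). On A1, B sits at bearing -90° from H; a 133° counterclockwise sweep puts M at bearing 43°, so M = H + 9.1·(cos 43°, sin 43°) = (-20.54, 15.31). A1 meets MD tangentially, so HM is at right angles to MD, so MD runs along (−sin 43°, cos 43°); with |MD| = 34.3, D = (-43.94, 40.39). Then |BD| = |D − B| = 43.72.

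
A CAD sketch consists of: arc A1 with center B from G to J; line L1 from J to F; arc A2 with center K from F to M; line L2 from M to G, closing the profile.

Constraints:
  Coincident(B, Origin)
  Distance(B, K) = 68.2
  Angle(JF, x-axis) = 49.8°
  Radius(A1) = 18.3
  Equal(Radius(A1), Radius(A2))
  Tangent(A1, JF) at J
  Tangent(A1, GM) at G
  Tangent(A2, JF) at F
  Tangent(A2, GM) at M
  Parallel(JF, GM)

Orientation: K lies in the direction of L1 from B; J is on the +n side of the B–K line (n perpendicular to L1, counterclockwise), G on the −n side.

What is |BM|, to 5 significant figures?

70.613

Tangency of A1 to both parallel lines with radius 18.3 puts J and G at B ± 18.3·n: J = (-13.977, 11.812), G = (13.977, -11.812). Equal radii place F and M the same way about K: F = K + 18.3·n = (30.043, 63.903), M = K − 18.3·n = (57.998, 40.279). Then |BM| = |M − B| = 70.613.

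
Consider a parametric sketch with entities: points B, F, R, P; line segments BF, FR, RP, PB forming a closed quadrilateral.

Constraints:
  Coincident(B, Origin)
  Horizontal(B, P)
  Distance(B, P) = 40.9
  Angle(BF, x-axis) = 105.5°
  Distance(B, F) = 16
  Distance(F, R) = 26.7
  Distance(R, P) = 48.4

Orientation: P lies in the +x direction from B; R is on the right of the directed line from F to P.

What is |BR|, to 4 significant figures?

12.81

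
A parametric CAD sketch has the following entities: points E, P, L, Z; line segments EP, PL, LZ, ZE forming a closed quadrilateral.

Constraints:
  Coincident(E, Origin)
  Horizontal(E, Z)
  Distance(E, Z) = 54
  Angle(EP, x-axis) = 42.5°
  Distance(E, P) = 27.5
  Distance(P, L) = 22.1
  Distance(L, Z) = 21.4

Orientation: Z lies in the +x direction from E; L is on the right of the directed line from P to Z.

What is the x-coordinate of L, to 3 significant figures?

32.6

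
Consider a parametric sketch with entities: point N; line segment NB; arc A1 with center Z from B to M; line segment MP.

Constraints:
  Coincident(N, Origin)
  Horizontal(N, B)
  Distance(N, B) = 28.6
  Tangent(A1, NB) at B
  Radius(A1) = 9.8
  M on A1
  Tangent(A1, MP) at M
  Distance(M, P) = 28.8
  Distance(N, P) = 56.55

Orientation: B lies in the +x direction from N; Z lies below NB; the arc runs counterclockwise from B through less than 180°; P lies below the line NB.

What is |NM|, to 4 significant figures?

27.80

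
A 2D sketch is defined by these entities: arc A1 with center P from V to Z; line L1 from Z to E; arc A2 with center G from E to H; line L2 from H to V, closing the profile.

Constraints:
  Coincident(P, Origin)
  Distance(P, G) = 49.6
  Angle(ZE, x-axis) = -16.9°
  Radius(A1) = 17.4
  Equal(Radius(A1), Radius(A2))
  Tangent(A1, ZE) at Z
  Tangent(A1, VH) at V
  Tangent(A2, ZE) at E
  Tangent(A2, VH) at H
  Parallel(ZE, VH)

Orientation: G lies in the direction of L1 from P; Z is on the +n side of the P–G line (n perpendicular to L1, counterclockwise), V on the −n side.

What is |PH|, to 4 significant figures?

52.56

The slot axis is L1's direction at -16.9°, so u = (cos -16.9°, sin -16.9°) = (0.9568, -0.2907) and n = (−sin -16.9°, cos -16.9°) = (0.2907, 0.9568). P is at the origin and G lies 49.6 along u from P, so G = 49.6·u = (47.46, -14.42). Tangency of A1 to both parallel lines with radius 17.4 puts Z and V at P ± 17.4·n: Z = (5.058, 16.65), V = (-5.058, -16.65). Equal radii place E and H the same way about G: E = G + 17.4·n = (52.52, 2.230), H = G − 17.4·n = (42.40, -31.07). Then |PH| = |H − P| = 52.56.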